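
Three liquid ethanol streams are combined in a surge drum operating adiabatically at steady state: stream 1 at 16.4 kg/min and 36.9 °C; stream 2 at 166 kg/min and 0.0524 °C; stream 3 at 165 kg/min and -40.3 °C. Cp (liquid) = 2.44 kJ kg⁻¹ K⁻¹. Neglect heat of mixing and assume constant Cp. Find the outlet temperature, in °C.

T_out = -17.4 °C

Adiabatic, steady state ⇒ Σ ṁᵢCp,ᵢ(T_out − Tᵢ) = 0
T_out = Σ ṁᵢCp,ᵢTᵢ / Σ ṁᵢCp,ᵢ
      = -14727 / 847.66 = -17.374 °C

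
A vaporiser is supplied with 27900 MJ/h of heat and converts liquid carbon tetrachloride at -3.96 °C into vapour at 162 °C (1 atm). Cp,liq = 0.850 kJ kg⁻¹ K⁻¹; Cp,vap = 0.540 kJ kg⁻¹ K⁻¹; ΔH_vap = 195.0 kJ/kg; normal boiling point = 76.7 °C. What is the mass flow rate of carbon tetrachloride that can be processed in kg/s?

ṁ = 25.0 kg/s

Δh = 0.850×(76.7−-3.96) + 195.0 + 0.540×(162−76.7) = 309.62 kJ/kg
Q = 27900 MJ/h = 7750 kJ/s = 7750 kJ/s
ṁ = Q/Δh = 7750 / 309.62 = 25.03 kg/s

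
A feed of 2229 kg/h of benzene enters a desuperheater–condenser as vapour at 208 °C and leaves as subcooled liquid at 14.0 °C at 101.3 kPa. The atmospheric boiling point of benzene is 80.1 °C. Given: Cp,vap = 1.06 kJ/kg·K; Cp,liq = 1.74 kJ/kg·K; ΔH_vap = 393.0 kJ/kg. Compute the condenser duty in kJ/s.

vapour 208→80.1 °C: -135.57 kJ/kg
condensation at 80.1 °C: -393 kJ/kg
liquid 80.1→14.0 °C: -115.01 kJ/kg
Δh = -135.57 + -393 + -115.01 = -643.59 kJ/kg
Q = ṁ·Δh = 2229 kg/h × -643.59 kJ/kg = -1.4346e+06 kJ/h
|Q| = 398.49 kW

Q_c = 398 kJ/s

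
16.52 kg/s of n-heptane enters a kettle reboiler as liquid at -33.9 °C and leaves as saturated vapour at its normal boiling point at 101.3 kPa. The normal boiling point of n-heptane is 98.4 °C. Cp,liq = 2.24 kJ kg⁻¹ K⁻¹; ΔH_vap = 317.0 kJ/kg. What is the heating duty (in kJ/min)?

liquid -33.9→98.4 °C: 296.35 kJ/kg
vaporisation at 98.4 °C: 317 kJ/kg
Δh = 296.35 + 317 = 613.35 kJ/kg
Q = ṁ·Δh = 16.52 kg/s × 613.35 kJ/kg = 10133 kJ/s
|Q| = 10133 kW = 607950 kJ/min

Q = 608000 kJ/min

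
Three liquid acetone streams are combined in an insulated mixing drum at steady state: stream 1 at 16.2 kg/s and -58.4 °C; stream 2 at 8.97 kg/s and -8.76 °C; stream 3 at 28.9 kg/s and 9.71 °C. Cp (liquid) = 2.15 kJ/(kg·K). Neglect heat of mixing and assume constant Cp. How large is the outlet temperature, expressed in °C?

Adiabatic, steady state ⇒ Σ ṁᵢCp,ᵢ(T_out − Tᵢ) = 0
Σ ṁᵢCp,ᵢTᵢ = 16.2×2.15×-58.4 + 8.97×2.15×-8.76 + 28.9×2.15×9.71 = -1599.7
Σ ṁᵢCp,ᵢ = 16.2×2.15 + 8.97×2.15 + 28.9×2.15 = 116.25
T_out = -1599.7 / 116.25 = -13.761 °C

T_out = -13.8 °C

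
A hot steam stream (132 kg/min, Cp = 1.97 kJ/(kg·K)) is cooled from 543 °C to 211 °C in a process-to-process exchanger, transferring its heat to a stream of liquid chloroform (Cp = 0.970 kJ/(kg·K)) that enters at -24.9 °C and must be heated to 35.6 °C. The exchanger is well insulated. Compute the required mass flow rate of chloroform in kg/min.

ṁ_c = 1470 kg/min

Heat released by hot stream: Q = 132 × 1.97 × (543 − 211) = 86333 kJ/min
Energy balance on cold side (adiabatic exchanger): Q = ṁ_c·Cp_c·(T_c,out − T_c,in)
ṁ_c = 86333 / [0.970 × (35.6 − -24.9)] = 1471.1 kg/min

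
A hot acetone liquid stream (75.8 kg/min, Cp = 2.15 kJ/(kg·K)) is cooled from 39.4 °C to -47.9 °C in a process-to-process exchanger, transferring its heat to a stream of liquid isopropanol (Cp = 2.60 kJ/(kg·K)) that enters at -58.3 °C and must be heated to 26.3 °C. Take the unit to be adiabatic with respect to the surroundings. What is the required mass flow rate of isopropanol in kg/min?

ṁ_c = 64.7 kg/min

Heat released by hot stream: Q = 75.8 × 2.15 × (39.4 − -47.9) = 14227 kJ/min
Energy balance on cold side (adiabatic exchanger): Q = ṁ_c·Cp_c·(T_c,out − T_c,in)
ṁ_c = 14227 / [2.60 × (26.3 − -58.3)] = 64.681 kg/min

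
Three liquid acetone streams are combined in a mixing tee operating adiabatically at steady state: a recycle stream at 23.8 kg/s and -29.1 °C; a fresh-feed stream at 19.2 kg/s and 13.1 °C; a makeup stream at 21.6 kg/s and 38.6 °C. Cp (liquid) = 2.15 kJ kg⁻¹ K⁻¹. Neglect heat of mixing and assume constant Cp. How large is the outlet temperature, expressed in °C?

Adiabatic, steady state ⇒ Σ ṁᵢCp,ᵢ(T_out − Tᵢ) = 0
Σ ṁᵢCp,ᵢTᵢ = 23.8×2.15×-29.1 + 19.2×2.15×13.1 + 21.6×2.15×38.6 = 844.3
Σ ṁᵢCp,ᵢ = 23.8×2.15 + 19.2×2.15 + 21.6×2.15 = 138.89
T_out = 844.3 / 138.89 = 6.0789 °C

T_out = 6.08 °C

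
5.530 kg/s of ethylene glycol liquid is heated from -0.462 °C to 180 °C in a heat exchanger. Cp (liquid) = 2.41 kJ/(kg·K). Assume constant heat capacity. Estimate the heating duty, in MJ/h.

Q = ṁ·Cp·ΔT = 5.530 × 2.41 × (180 − -0.462) = 2405.1 kJ/s
Heating duty = 8658.3 MJ/h

Q = 8660 MJ/h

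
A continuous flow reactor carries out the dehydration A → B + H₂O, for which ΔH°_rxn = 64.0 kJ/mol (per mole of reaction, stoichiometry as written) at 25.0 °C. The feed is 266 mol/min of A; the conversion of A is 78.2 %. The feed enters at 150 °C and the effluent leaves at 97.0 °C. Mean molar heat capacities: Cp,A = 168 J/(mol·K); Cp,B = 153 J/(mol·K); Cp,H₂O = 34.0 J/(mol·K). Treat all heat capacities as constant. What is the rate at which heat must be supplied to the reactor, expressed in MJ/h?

Extent of reaction ξ = 0.782 × 266 = 208.01 mol/min
Reaction term: ξ·ΔH°_rxn = 208.01 × 64.0 = 13313 kJ/min
Sensible, feed 150→25 °C: -5586 kJ/min
Outlet flows (mol/min): A 57.988, B 208.01, H₂O 208.01
Sensible, products 25→97.0 °C: 3502.1 kJ/min
Q = ΔH = 11229 kJ/min = 187.15 kW
Heat supplied = 673.73 MJ/h

Q_in = 674 MJ/h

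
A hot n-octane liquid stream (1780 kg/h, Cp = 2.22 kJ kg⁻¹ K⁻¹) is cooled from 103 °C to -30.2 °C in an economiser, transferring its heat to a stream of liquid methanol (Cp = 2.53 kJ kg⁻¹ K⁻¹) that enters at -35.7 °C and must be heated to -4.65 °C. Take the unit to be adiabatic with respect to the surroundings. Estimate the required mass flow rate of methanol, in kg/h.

ṁ_c = 6700 kg/h

Heat released by hot stream: Q = 1780 × 2.22 × (103 − -30.2) = 526350 kJ/h
Energy balance on cold side (adiabatic exchanger): Q = ṁ_c·Cp_c·(T_c,out − T_c,in)
ṁ_c = 526350 / [2.53 × (-4.65 − -35.7)] = 6700.3 kg/h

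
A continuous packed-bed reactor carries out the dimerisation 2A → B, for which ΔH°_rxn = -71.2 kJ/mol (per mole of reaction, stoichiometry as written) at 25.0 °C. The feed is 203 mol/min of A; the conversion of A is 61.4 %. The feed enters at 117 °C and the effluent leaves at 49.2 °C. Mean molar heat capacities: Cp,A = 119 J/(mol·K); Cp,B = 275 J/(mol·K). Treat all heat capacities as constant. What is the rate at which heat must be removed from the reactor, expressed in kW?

Q_out = 100 kW

Extent of reaction ξ = 0.614 × 203 / 2 = 62.321 mol/min
Reaction term: ξ·ΔH°_rxn = 62.321 × -71.2 = -4437.3 kJ/min
Sensible, feed 117→25 °C: -2222.4 kJ/min
Outlet flows (mol/min): A 78.358, B 62.321
Sensible, products 25→49.2 °C: 640.4 kJ/min
Q = ΔH = -6019.3 kJ/min = -100.32 kW
Heat removed = 100.32 kW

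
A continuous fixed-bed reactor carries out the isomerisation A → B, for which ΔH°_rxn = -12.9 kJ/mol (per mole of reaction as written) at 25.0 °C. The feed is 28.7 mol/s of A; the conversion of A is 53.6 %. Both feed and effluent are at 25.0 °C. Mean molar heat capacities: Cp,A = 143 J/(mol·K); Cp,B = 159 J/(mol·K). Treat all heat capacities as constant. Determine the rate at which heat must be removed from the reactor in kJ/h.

Q_out = 714000 kJ/h

Extent of reaction ξ = 0.536 × 28.7 = 15.383 mol/s
Reaction term: ξ·ΔH°_rxn = 15.383 × -12.9 = -198.44 kJ/s
Q = ΔH = -198.44 kJ/s = -198.44 kW
Heat removed = 714400 kJ/h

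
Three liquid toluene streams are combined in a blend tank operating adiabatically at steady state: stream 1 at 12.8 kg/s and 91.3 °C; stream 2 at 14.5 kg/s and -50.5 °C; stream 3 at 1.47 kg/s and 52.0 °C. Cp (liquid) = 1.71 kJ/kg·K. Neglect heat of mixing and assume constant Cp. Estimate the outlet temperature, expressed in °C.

T_out = 17.8 °C

Adiabatic, steady state ⇒ Σ ṁᵢCp,ᵢ(T_out − Tᵢ) = 0
Σ ṁᵢCp,ᵢTᵢ = 12.8×1.71×91.3 + 14.5×1.71×-50.5 + 1.47×1.71×52.0 = 876.94
Σ ṁᵢCp,ᵢ = 12.8×1.71 + 14.5×1.71 + 1.47×1.71 = 49.197
T_out = 876.94 / 49.197 = 17.825 °C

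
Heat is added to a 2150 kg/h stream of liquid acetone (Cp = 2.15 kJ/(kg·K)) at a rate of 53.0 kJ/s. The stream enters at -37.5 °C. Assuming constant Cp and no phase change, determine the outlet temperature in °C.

Q = 53.0 kJ/s = 190800 kJ/h
ΔT = Q/(ṁ·Cp) = 190800/(2150×2.15) = 41.276 K
T_out = -37.5 + 41.276 = 3.7764 °C

T_out = 3.78 °C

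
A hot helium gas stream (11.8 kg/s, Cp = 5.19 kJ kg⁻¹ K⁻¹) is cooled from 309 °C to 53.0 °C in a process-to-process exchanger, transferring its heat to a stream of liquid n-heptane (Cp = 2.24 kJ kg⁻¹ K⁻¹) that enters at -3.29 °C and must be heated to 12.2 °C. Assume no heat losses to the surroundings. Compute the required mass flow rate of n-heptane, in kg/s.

Heat released by hot stream: Q = 11.8 × 5.19 × (309 − 53.0) = 15678 kJ/s
Energy balance on cold side (adiabatic exchanger): Q = ṁ_c·Cp_c·(T_c,out − T_c,in)
ṁ_c = 15678 / [2.24 × (12.2 − -3.29)] = 451.85 kg/s

ṁ_c = 452 kg/s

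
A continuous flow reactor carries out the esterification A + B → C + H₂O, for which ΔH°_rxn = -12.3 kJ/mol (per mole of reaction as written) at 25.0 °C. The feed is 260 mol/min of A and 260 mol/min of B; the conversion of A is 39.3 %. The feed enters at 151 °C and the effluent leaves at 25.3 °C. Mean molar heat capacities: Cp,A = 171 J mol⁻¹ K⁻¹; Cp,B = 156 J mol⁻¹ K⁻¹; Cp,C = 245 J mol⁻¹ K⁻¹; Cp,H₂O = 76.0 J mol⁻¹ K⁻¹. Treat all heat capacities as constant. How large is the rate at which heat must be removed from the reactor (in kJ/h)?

Q_out = 717000 kJ/h

Extent of reaction ξ = 0.393 × 260 = 102.18 mol/min
Reaction term: ξ·ΔH°_rxn = 102.18 × -12.3 = -1256.8 kJ/min
Sensible, feed 151→25 °C: -10713 kJ/min
Outlet flows (mol/min): A 157.82, B 157.82, C 102.18, H₂O 102.18
Sensible, products 25→25.3 °C: 25.322 kJ/min
Q = ΔH = -11944 kJ/min = -199.07 kW
Heat removed = 716640 kJ/h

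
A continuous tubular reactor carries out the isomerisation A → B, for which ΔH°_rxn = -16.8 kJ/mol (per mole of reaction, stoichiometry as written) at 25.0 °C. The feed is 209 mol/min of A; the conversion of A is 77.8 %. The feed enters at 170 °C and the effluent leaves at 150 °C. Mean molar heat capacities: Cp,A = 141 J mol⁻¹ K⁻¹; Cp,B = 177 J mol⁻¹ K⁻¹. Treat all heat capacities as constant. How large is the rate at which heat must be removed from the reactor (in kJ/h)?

Extent of reaction ξ = 0.778 × 209 = 162.6 mol/min
Reaction term: ξ·ΔH°_rxn = 162.6 × -16.8 = -2731.7 kJ/min
Sensible, feed 170→25 °C: -4273 kJ/min
Outlet flows (mol/min): A 46.398, B 162.6
Sensible, products 25→150 °C: 4415.3 kJ/min
Q = ΔH = -2589.4 kJ/min = -43.156 kW
Heat removed = 155360 kJ/h

Q_out = 155000 kJ/h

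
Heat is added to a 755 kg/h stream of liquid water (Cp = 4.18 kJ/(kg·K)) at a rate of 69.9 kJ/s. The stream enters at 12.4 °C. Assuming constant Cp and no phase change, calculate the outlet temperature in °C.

T_out = 92.1 °C

Q = 69.9 kJ/s = 251640 kJ/h
ΔT = Q/(ṁ·Cp) = 251640/(755×4.18) = 79.736 K
T_out = 12.4 + 79.736 = 92.136 °C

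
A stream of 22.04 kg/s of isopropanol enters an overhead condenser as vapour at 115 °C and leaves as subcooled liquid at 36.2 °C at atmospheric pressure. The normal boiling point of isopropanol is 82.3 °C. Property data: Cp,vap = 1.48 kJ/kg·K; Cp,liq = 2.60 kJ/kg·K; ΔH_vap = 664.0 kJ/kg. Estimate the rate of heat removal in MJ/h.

vapour 115→82.3 °C: -48.396 kJ/kg
condensation at 82.3 °C: -664 kJ/kg
liquid 82.3→36.2 °C: -119.86 kJ/kg
Δh = -48.396 + -664 + -119.86 = -832.26 kJ/kg
Q = ṁ·Δh = 22.04 kg/s × -832.26 kJ/kg = -18343 kJ/s
|Q| = 18343 kW = 66035 MJ/h

Q_c = 66000 MJ/h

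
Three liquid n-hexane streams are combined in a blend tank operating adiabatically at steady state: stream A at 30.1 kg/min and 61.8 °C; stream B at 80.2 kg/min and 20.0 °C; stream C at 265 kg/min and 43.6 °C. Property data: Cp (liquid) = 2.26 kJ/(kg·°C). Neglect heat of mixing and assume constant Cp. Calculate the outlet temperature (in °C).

No heat crosses the boundary, so H_out = H_in.
Σ ṁᵢCp,ᵢTᵢ = 30.1×2.26×61.8 + 80.2×2.26×20.0 + 265×2.26×43.6 = 33941
Σ ṁᵢCp,ᵢ = 30.1×2.26 + 80.2×2.26 + 265×2.26 = 848.18
T_out = 33941 / 848.18 = 40.016 °C

T_out = 40.0 °C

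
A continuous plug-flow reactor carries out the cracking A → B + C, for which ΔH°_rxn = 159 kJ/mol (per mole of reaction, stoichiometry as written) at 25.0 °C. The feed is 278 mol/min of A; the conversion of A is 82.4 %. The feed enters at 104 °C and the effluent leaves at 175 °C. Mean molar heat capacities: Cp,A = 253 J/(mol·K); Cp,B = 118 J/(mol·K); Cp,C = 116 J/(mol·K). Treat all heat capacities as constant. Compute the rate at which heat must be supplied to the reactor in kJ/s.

Q_in = 679 kJ/s

Extent of reaction ξ = 0.824 × 278 = 229.07 mol/min
Reaction term: ξ·ΔH°_rxn = 229.07 × 159 = 36422 kJ/min
Sensible, feed 104→25 °C: -5556.4 kJ/min
Outlet flows (mol/min): A 48.928, B 229.07, C 229.07
Sensible, products 25→175 °C: 9897.2 kJ/min
Q = ΔH = 40763 kJ/min = 679.39 kW
Heat supplied = 679.39 kJ/s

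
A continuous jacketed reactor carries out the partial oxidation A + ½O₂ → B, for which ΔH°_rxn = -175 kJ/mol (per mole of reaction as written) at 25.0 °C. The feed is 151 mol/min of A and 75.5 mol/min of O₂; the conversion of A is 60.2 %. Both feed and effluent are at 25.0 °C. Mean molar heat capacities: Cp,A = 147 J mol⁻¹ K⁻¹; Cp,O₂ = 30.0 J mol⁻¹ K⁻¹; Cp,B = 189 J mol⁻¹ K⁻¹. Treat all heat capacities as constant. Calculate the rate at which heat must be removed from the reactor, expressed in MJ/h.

Q_out = 954 MJ/h

Extent of reaction ξ = 0.602 × 151 = 90.902 mol/min
Reaction term: ξ·ΔH°_rxn = 90.902 × -175 = -15908 kJ/min
Q = ΔH = -15908 kJ/min = -265.13 kW
Heat removed = 954.47 MJ/h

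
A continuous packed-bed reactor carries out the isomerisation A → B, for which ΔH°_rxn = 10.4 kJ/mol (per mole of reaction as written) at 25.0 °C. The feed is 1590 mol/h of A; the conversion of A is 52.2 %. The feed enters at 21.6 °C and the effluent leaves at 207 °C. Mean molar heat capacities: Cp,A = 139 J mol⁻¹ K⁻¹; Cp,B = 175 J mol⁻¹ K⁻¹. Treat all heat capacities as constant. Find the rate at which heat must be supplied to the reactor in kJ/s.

Q_in = 15.3 kJ/s

Extent of reaction ξ = 0.522 × 1590 = 829.98 mol/h
Reaction term: ξ·ΔH°_rxn = 829.98 × 10.4 = 8631.8 kJ/h
Sensible, feed 21.6→25 °C: 751.43 kJ/h
Outlet flows (mol/h): A 760.02, B 829.98
Sensible, products 25→207 °C: 45662 kJ/h
Q = ΔH = 55045 kJ/h = 15.29 kW
Heat supplied = 15.29 kJ/s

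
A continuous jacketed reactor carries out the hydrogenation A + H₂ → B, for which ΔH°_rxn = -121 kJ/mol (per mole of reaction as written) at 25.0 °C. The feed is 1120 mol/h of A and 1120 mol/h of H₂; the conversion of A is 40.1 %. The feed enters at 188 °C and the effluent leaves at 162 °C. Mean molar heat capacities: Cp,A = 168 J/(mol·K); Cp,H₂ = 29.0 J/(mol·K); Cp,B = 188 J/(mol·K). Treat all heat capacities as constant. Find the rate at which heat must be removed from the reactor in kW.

Extent of reaction ξ = 0.401 × 1120 = 449.12 mol/h
Reaction term: ξ·ΔH°_rxn = 449.12 × -121 = -54344 kJ/h
Sensible, feed 188→25 °C: -35964 kJ/h
Outlet flows (mol/h): A 670.88, H₂ 670.88, B 449.12
Sensible, products 25→162 °C: 29674 kJ/h
Q = ΔH = -60634 kJ/h = -16.843 kW
Heat removed = 16.843 kW

Q_out = 16.8 kW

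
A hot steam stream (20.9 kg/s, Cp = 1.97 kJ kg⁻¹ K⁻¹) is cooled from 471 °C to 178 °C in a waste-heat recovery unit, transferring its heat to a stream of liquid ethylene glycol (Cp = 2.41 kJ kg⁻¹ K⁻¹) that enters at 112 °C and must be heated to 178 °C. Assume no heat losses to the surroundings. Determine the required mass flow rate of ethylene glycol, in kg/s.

Heat released by hot stream: Q = 20.9 × 1.97 × (471 − 178) = 12064 kJ/s
Energy balance on cold side (adiabatic exchanger): Q = ṁ_c·Cp_c·(T_c,out − T_c,in)
ṁ_c = 12064 / [2.41 × (178 − 112)] = 75.844 kg/s

ṁ_c = 75.8 kg/s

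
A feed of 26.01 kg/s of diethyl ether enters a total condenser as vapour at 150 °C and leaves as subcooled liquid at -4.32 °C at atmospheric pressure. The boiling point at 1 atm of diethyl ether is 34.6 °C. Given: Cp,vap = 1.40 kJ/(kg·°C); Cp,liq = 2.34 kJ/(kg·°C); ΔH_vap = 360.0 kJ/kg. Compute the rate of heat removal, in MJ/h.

Q_c = 57400 MJ/h

vapour 150→34.6 °C: -161.56 kJ/kg
condensation at 34.6 °C: -360 kJ/kg
liquid 34.6→-4.32 °C: -91.073 kJ/kg
Δh = -161.56 + -360 + -91.073 = -612.63 kJ/kg
Q = ṁ·Δh = 26.01 kg/s × -612.63 kJ/kg = -15935 kJ/s
|Q| = 15935 kW = 57364 MJ/h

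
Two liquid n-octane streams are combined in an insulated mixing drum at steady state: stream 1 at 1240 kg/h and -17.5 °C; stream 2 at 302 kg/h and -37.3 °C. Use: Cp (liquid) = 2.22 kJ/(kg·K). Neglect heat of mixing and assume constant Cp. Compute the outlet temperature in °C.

No heat crosses the boundary, so H_out = H_in.
Σ ṁᵢCp,ᵢTᵢ = 1240×2.22×-17.5 + 302×2.22×-37.3 = -73181
Σ ṁᵢCp,ᵢ = 1240×2.22 + 302×2.22 = 3423.2
T_out = -73181 / 3423.2 = -21.378 °C

T_out = -21.4 °C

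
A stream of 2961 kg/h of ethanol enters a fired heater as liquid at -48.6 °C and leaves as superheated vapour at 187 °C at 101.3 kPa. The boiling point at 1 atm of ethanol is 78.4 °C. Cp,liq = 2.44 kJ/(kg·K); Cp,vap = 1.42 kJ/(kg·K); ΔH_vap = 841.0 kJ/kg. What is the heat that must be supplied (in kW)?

Q = 1070 kW

liquid -48.6→78.4 °C: 309.88 kJ/kg
vaporisation at 78.4 °C: 841 kJ/kg
vapour 78.4→187 °C: 154.21 kJ/kg
Δh = 309.88 + 841 + 154.21 = 1305.1 kJ/kg
Q = ṁ·Δh = 2961 kg/h × 1305.1 kJ/kg = 3.8644e+06 kJ/h
|Q| = 1073.4 kW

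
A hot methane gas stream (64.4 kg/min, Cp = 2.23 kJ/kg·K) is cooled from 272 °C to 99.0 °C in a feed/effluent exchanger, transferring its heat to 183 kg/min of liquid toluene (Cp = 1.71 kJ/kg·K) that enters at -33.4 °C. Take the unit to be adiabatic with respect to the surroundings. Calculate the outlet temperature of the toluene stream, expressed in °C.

T_c,out = 46.0 °C

Heat released by hot stream: Q = 64.4 × 2.23 × (272 − 99.0) = 24845 kJ/min
Energy balance on cold side (adiabatic exchanger): Q = ṁ_c·Cp_c·(T_c,out − T_c,in)
T_c,out = -33.4 + 24845/(183 × 1.71) = 45.994 °C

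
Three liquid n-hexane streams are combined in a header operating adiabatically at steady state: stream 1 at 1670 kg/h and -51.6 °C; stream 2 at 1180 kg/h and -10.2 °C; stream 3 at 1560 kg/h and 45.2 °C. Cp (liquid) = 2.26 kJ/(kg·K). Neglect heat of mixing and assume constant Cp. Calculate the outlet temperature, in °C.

Energy balance with Q = 0: Σ ṁᵢCp,ᵢ(T_out − Tᵢ) = 0
T_out = Σ ṁᵢCp,ᵢTᵢ / Σ ṁᵢCp,ᵢ
      = -62593 / 9966.6 = -6.2803 °C

T_out = -6.28 °C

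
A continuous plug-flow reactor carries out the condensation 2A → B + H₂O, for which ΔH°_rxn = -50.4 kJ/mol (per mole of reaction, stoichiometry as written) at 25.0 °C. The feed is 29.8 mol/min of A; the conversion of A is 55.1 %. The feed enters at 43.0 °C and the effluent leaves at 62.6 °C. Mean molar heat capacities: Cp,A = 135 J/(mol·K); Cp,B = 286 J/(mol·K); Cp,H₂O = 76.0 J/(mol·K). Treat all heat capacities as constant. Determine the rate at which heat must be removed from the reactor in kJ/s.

Extent of reaction ξ = 0.551 × 29.8 / 2 = 8.2099 mol/min
Reaction term: ξ·ΔH°_rxn = 8.2099 × -50.4 = -413.78 kJ/min
Sensible, feed 43.0→25 °C: -72.414 kJ/min
Outlet flows (mol/min): A 13.38, B 8.2099, H₂O 8.2099
Sensible, products 25→62.6 °C: 179.66 kJ/min
Q = ΔH = -306.53 kJ/min = -5.1088 kW
Heat removed = 5.1088 kJ/s

Q_out = 5.11 kJ/s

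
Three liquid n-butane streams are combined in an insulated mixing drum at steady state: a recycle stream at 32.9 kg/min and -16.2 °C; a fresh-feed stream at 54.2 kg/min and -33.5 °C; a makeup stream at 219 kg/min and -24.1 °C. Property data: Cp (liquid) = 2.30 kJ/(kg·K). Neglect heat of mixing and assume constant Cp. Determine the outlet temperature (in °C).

Adiabatic, steady state ⇒ Σ ṁᵢCp,ᵢ(T_out − Tᵢ) = 0
T_out = Σ ṁᵢCp,ᵢTᵢ / Σ ṁᵢCp,ᵢ
      = -17541 / 704.03 = -24.915 °C

T_out = -24.9 °C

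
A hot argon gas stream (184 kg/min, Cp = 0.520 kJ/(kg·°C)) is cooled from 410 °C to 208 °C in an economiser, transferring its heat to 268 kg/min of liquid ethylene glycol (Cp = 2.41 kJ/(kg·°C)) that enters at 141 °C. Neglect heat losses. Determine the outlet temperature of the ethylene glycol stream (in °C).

T_c,out = 171 °C

Heat released by hot stream: Q = 184 × 0.520 × (410 − 208) = 19327 kJ/min
Energy balance on cold side (adiabatic exchanger): Q = ṁ_c·Cp_c·(T_c,out − T_c,in)
T_c,out = 141 + 19327/(268 × 2.41) = 170.92 °C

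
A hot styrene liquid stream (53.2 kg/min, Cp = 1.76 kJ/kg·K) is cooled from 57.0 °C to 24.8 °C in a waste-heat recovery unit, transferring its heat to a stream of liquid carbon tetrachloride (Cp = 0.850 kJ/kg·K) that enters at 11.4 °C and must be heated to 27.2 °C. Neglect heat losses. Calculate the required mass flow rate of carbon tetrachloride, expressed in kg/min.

ṁ_c = 224 kg/min

Heat released by hot stream: Q = 53.2 × 1.76 × (57.0 − 24.8) = 3015 kJ/min
Energy balance on cold side (adiabatic exchanger): Q = ṁ_c·Cp_c·(T_c,out − T_c,in)
ṁ_c = 3015 / [0.850 × (27.2 − 11.4)] = 224.49 kg/min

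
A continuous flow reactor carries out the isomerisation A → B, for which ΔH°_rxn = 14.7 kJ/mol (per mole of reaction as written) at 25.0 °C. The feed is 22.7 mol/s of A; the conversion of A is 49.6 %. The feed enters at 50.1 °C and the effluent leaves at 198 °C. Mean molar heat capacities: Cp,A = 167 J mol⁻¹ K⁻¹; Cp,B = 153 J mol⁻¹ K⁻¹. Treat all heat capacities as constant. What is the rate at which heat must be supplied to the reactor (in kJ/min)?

Extent of reaction ξ = 0.496 × 22.7 = 11.259 mol/s
Reaction term: ξ·ΔH°_rxn = 11.259 × 14.7 = 165.51 kJ/s
Sensible, feed 50.1→25 °C: -95.152 kJ/s
Outlet flows (mol/s): A 11.441, B 11.259
Sensible, products 25→198 °C: 628.56 kJ/s
Q = ΔH = 698.91 kJ/s = 698.91 kW
Heat supplied = 41935 kJ/min

Q_in = 41900 kJ/min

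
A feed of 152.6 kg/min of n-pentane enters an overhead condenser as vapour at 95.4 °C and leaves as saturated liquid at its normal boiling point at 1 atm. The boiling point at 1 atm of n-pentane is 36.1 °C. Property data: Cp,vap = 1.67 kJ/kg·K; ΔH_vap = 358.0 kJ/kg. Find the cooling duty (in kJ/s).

Q_c = 1160 kJ/s

vapour 95.4→36.1 °C: -99.031 kJ/kg
condensation at 36.1 °C: -358 kJ/kg
Δh = -99.031 + -358 = -457.03 kJ/kg
Q = ṁ·Δh = 152.6 kg/min × -457.03 kJ/kg = -69743 kJ/min
|Q| = 1162.4 kW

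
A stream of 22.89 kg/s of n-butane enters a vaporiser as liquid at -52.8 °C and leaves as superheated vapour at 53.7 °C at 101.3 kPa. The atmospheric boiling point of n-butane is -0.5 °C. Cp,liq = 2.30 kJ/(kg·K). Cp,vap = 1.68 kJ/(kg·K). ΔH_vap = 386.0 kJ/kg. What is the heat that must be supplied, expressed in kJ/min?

liquid -52.8→-0.5 °C: 120.29 kJ/kg
vaporisation at -0.5 °C: 386 kJ/kg
vapour -0.5→53.7 °C: 91.056 kJ/kg
Δh = 120.29 + 386 + 91.056 = 597.35 kJ/kg
Q = ṁ·Δh = 22.89 kg/s × 597.35 kJ/kg = 13673 kJ/s
|Q| = 13673 kW = 820390 kJ/min

Q = 820000 kJ/min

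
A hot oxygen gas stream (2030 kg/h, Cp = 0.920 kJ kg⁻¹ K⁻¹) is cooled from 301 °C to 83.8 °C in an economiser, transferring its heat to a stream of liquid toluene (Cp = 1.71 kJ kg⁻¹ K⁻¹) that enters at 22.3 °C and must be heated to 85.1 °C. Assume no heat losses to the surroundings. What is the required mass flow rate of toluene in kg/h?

ṁ_c = 3780 kg/h

Heat released by hot stream: Q = 2030 × 0.920 × (301 − 83.8) = 405640 kJ/h
Energy balance on cold side (adiabatic exchanger): Q = ṁ_c·Cp_c·(T_c,out − T_c,in)
ṁ_c = 405640 / [1.71 × (85.1 − 22.3)] = 3777.4 kg/h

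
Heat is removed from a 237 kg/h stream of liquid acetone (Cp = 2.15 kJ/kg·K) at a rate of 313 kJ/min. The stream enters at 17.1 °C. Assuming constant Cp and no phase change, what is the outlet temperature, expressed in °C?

T_out = -19.8 °C

Q = 313 kJ/min = 18780 kJ/h
ΔT = Q/(ṁ·Cp) = 18780/(237×2.15) = 36.856 K
T_out = 17.1 − 36.856 = -19.756 °C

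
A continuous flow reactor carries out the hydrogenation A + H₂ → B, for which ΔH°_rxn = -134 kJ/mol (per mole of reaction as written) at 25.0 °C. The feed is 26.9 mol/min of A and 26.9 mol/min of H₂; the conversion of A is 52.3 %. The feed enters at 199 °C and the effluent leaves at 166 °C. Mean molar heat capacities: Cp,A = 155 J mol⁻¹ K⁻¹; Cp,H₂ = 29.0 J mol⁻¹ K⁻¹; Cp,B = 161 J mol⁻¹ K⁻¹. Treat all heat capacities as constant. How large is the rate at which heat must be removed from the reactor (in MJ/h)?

Q_out = 126 MJ/h

Extent of reaction ξ = 0.523 × 26.9 = 14.069 mol/min
Reaction term: ξ·ΔH°_rxn = 14.069 × -134 = -1885.2 kJ/min
Sensible, feed 199→25 °C: -861.23 kJ/min
Outlet flows (mol/min): A 12.831, H₂ 12.831, B 14.069
Sensible, products 25→166 °C: 652.27 kJ/min
Q = ΔH = -2094.2 kJ/min = -34.903 kW
Heat removed = 125.65 MJ/h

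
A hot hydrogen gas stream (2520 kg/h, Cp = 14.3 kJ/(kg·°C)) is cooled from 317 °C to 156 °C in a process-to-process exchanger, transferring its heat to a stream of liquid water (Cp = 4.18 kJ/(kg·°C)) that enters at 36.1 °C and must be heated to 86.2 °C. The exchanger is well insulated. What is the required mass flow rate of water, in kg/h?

Heat released by hot stream: Q = 2520 × 14.3 × (317 − 156) = 5.8018e+06 kJ/h
Energy balance on cold side (adiabatic exchanger): Q = ṁ_c·Cp_c·(T_c,out − T_c,in)
ṁ_c = 5.8018e+06 / [4.18 × (86.2 − 36.1)] = 27704 kg/h

ṁ_c = 27700 kg/h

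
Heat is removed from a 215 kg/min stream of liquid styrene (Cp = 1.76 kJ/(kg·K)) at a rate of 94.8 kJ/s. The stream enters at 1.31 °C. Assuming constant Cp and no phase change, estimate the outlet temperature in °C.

Q = 94.8 kJ/s = 5688 kJ/min
ΔT = Q/(ṁ·Cp) = 5688/(215×1.76) = 15.032 K
T_out = 1.31 − 15.032 = -13.722 °C

T_out = -13.7 °C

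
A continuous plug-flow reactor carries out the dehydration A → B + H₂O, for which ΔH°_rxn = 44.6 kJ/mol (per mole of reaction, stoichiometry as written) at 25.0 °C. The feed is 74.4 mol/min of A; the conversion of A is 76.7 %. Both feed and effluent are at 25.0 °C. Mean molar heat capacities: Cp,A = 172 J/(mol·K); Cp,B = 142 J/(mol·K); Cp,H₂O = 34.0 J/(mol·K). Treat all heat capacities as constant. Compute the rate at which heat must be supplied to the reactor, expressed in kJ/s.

Extent of reaction ξ = 0.767 × 74.4 = 57.065 mol/min
Reaction term: ξ·ΔH°_rxn = 57.065 × 44.6 = 2545.1 kJ/min
Q = ΔH = 2545.1 kJ/min = 42.418 kW
Heat supplied = 42.418 kJ/s

Q_in = 42.4 kJ/s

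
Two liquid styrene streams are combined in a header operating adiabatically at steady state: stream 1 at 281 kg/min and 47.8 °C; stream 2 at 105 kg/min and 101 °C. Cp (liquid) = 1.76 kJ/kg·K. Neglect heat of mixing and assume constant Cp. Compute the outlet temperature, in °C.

No heat crosses the boundary, so H_out = H_in.
T_out = Σ ṁᵢCp,ᵢTᵢ / Σ ṁᵢCp,ᵢ
      = 42305 / 679.36 = 62.272 °C

T_out = 62.3 °C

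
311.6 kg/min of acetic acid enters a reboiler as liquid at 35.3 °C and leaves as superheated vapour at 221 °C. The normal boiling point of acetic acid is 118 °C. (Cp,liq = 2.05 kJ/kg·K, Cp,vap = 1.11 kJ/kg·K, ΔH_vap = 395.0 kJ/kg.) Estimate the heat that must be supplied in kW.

Q = 3530 kW

liquid 35.3→118 °C: 169.53 kJ/kg
vaporisation at 118 °C: 395 kJ/kg
vapour 118→221 °C: 114.33 kJ/kg
Δh = 169.53 + 395 + 114.33 = 678.87 kJ/kg
Q = ṁ·Δh = 311.6 kg/min × 678.87 kJ/kg = 211530 kJ/min
|Q| = 3525.6 kW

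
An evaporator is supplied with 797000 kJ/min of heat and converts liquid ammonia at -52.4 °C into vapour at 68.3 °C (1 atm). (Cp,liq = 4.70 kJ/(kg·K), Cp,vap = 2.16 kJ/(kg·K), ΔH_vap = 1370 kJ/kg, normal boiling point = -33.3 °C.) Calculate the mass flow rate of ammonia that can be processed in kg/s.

Δh = 4.70×(-33.3−-52.4) + 1370 + 2.16×(68.3−-33.3) = 1679.2 kJ/kg
Q = 797000 kJ/min = 13283 kJ/s = 13283 kJ/s
ṁ = Q/Δh = 13283 / 1679.2 = 7.9104 kg/s

ṁ = 7.91 kg/s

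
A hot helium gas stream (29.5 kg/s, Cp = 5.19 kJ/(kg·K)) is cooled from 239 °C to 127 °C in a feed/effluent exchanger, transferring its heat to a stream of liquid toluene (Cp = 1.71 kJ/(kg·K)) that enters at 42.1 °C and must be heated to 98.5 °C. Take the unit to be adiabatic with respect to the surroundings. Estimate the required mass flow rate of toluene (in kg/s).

ṁ_c = 178 kg/s

Heat released by hot stream: Q = 29.5 × 5.19 × (239 − 127) = 17148 kJ/s
Energy balance on cold side (adiabatic exchanger): Q = ṁ_c·Cp_c·(T_c,out − T_c,in)
ṁ_c = 17148 / [1.71 × (98.5 − 42.1)] = 177.8 kg/s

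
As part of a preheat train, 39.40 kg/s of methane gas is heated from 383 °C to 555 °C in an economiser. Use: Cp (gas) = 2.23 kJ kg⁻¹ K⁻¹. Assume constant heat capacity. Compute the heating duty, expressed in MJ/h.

Q = 54400 MJ/h

Q = ṁ·Cp·ΔT = 39.40 × 2.23 × (555 − 383) = 15112 kJ/s
Heating duty = 54404 MJ/h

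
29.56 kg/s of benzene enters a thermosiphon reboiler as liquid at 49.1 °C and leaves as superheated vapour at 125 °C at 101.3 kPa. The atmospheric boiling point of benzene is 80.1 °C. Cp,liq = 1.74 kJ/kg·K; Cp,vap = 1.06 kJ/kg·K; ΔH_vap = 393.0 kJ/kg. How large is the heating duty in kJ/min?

liquid 49.1→80.1 °C: 53.94 kJ/kg
vaporisation at 80.1 °C: 393 kJ/kg
vapour 80.1→125 °C: 47.594 kJ/kg
Δh = 53.94 + 393 + 47.594 = 494.53 kJ/kg
Q = ṁ·Δh = 29.56 kg/s × 494.53 kJ/kg = 14618 kJ/s
|Q| = 14618 kW = 877110 kJ/min

Q = 877000 kJ/min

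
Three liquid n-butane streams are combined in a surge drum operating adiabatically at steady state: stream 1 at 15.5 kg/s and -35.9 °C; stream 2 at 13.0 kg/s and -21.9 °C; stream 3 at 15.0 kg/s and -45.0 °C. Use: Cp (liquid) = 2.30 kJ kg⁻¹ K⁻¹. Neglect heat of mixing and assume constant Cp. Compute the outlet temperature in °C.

T_out = -34.9 °C

No heat crosses the boundary, so H_out = H_in.
Σ ṁᵢCp,ᵢTᵢ = 15.5×2.30×-35.9 + 13.0×2.30×-21.9 + 15.0×2.30×-45.0 = -3487.1
Σ ṁᵢCp,ᵢ = 15.5×2.30 + 13.0×2.30 + 15.0×2.30 = 100.05
T_out = -3487.1 / 100.05 = -34.854 °C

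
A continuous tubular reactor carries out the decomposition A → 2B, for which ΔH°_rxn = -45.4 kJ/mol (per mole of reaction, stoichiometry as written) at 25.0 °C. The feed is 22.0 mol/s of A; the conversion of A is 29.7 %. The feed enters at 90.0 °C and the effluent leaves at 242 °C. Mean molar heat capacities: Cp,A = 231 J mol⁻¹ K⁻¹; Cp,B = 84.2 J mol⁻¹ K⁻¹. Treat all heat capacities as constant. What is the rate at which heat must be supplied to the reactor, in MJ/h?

Q_in = 1390 MJ/h

Extent of reaction ξ = 0.297 × 22.0 = 6.534 mol/s
Reaction term: ξ·ΔH°_rxn = 6.534 × -45.4 = -296.64 kJ/s
Sensible, feed 90.0→25 °C: -330.33 kJ/s
Outlet flows (mol/s): A 15.466, B 13.068
Sensible, products 25→242 °C: 1014 kJ/s
Q = ΔH = 387.06 kJ/s = 387.06 kW
Heat supplied = 1393.4 MJ/h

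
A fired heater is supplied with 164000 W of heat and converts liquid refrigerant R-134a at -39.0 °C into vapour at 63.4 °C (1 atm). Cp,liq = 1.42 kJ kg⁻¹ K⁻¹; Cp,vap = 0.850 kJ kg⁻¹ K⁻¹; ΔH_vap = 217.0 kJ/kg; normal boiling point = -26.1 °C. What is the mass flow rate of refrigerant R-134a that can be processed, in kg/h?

ṁ = 1900 kg/h

Δh = 1.42×(-26.1−-39.0) + 217.0 + 0.850×(63.4−-26.1) = 311.39 kJ/kg
Q = 164000 W = 164 kJ/s = 590400 kJ/h
ṁ = Q/Δh = 590400 / 311.39 = 1896 kg/h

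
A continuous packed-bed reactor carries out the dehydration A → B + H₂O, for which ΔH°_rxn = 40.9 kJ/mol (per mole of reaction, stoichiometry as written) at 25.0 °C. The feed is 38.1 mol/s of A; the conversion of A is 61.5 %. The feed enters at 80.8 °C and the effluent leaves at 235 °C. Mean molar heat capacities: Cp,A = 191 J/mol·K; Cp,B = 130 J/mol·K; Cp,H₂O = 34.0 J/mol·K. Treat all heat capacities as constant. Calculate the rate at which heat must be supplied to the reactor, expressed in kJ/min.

Q_in = 117000 kJ/min

Extent of reaction ξ = 0.615 × 38.1 = 23.431 mol/s
Reaction term: ξ·ΔH°_rxn = 23.431 × 40.9 = 958.35 kJ/s
Sensible, feed 80.8→25 °C: -406.06 kJ/s
Outlet flows (mol/s): A 14.669, B 23.431, H₂O 23.431
Sensible, products 25→235 °C: 1395.3 kJ/s
Q = ΔH = 1947.6 kJ/s = 1947.6 kW
Heat supplied = 116860 kJ/min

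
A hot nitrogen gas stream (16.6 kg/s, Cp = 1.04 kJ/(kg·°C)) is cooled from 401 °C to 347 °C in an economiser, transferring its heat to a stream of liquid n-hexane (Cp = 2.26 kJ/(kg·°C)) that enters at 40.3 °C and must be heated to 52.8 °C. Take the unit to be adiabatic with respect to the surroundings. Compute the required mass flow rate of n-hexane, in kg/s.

ṁ_c = 33.0 kg/s

Heat released by hot stream: Q = 16.6 × 1.04 × (401 − 347) = 932.26 kJ/s
Energy balance on cold side (adiabatic exchanger): Q = ṁ_c·Cp_c·(T_c,out − T_c,in)
ṁ_c = 932.26 / [2.26 × (52.8 − 40.3)] = 33 kg/s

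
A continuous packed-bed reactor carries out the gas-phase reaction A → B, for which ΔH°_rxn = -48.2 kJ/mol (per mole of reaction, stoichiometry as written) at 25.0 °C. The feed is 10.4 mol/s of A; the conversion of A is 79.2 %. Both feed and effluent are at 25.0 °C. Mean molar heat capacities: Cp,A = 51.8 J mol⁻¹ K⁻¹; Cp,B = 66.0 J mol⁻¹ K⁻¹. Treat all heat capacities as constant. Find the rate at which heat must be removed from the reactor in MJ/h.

Extent of reaction ξ = 0.792 × 10.4 = 8.2368 mol/s
Reaction term: ξ·ΔH°_rxn = 8.2368 × -48.2 = -397.01 kJ/s
Q = ΔH = -397.01 kJ/s = -397.01 kW
Heat removed = 1429.2 MJ/h

Q_out = 1430 MJ/h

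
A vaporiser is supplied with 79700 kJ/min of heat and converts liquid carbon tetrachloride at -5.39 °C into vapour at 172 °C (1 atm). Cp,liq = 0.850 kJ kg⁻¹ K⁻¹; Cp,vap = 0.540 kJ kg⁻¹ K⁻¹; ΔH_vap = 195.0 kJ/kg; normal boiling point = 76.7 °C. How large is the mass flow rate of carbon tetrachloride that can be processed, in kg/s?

Δh = 0.850×(76.7−-5.39) + 195.0 + 0.540×(172−76.7) = 316.24 kJ/kg
Q = 79700 kJ/min = 1328.3 kJ/s = 1328.3 kJ/s
ṁ = Q/Δh = 1328.3 / 316.24 = 4.2004 kg/s

ṁ = 4.20 kg/s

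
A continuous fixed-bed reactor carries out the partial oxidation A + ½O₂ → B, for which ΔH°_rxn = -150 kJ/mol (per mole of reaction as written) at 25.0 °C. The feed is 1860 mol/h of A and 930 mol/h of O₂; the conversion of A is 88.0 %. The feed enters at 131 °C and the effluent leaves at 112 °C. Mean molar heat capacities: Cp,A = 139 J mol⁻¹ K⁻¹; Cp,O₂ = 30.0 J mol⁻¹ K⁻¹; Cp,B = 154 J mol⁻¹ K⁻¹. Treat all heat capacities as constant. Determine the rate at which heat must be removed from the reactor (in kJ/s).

Q_out = 69.7 kJ/s

Extent of reaction ξ = 0.880 × 1860 = 1636.8 mol/h
Reaction term: ξ·ΔH°_rxn = 1636.8 × -150 = -245520 kJ/h
Sensible, feed 131→25 °C: -30363 kJ/h
Outlet flows (mol/h): A 223.2, O₂ 111.6, B 1636.8
Sensible, products 25→112 °C: 24920 kJ/h
Q = ΔH = -250960 kJ/h = -69.712 kW
Heat removed = 69.712 kJ/s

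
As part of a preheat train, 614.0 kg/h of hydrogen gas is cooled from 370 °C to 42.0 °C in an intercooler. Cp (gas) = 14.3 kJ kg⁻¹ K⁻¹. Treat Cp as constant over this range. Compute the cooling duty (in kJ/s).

Q_c = 800 kJ/s

Q = ṁ·Cp·ΔT = 614.0 × 14.3 × (42.0 − 370) = -2.8799e+06 kJ/h
Converting: 2.8799e+06 / 3600 s = 799.97 kW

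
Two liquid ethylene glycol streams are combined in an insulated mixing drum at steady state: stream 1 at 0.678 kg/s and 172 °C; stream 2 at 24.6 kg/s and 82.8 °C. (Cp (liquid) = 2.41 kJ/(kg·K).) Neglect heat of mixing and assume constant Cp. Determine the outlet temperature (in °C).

No heat crosses the boundary, so H_out = H_in.
T_out = Σ ṁᵢCp,ᵢTᵢ / Σ ṁᵢCp,ᵢ
      = 5189.9 / 60.92 = 85.192 °C

T_out = 85.2 °C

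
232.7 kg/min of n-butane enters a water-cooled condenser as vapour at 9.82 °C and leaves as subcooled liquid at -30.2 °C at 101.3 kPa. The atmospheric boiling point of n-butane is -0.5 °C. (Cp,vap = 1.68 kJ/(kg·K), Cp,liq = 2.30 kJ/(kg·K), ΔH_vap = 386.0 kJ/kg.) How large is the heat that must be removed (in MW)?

vapour 9.82→-0.5 °C: -17.338 kJ/kg
condensation at -0.5 °C: -386 kJ/kg
liquid -0.5→-30.2 °C: -68.31 kJ/kg
Δh = -17.338 + -386 + -68.31 = -471.65 kJ/kg
Q = ṁ·Δh = 232.7 kg/min × -471.65 kJ/kg = -109750 kJ/min
|Q| = 1829.2 kW = 1.8292 MW

Q_c = 1.83 MW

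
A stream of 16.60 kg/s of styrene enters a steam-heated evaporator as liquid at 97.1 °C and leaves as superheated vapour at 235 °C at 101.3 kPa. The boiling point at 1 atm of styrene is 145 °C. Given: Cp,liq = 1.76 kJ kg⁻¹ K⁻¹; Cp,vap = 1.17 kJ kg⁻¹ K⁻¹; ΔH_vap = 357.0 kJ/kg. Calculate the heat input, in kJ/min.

Q = 544000 kJ/min

liquid 97.1→145 °C: 84.304 kJ/kg
vaporisation at 145 °C: 357 kJ/kg
vapour 145→235 °C: 105.3 kJ/kg
Δh = 84.304 + 357 + 105.3 = 546.6 kJ/kg
Q = ṁ·Δh = 16.60 kg/s × 546.6 kJ/kg = 9073.6 kJ/s
|Q| = 9073.6 kW = 544420 kJ/min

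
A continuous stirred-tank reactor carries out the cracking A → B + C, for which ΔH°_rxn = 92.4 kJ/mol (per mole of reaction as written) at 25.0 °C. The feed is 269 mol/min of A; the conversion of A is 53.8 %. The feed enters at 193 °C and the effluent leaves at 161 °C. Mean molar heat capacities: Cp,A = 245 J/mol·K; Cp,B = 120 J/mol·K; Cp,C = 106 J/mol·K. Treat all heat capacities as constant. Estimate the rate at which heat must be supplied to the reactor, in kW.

Extent of reaction ξ = 0.538 × 269 = 144.72 mol/min
Reaction term: ξ·ΔH°_rxn = 144.72 × 92.4 = 13372 kJ/min
Sensible, feed 193→25 °C: -11072 kJ/min
Outlet flows (mol/min): A 124.28, B 144.72, C 144.72
Sensible, products 25→161 °C: 8589.1 kJ/min
Q = ΔH = 10889 kJ/min = 181.49 kW
Heat supplied = 181.49 kW

Q_in = 181 kW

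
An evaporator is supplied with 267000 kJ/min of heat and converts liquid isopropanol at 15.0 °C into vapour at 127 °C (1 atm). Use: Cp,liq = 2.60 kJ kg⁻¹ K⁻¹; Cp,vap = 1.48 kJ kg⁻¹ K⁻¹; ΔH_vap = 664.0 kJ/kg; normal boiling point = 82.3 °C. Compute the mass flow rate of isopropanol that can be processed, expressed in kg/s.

ṁ = 4.92 kg/s

Δh = 2.60×(82.3−15.0) + 664.0 + 1.48×(127−82.3) = 905.14 kJ/kg
Q = 267000 kJ/min = 4450 kJ/s = 4450 kJ/s
ṁ = Q/Δh = 4450 / 905.14 = 4.9164 kg/s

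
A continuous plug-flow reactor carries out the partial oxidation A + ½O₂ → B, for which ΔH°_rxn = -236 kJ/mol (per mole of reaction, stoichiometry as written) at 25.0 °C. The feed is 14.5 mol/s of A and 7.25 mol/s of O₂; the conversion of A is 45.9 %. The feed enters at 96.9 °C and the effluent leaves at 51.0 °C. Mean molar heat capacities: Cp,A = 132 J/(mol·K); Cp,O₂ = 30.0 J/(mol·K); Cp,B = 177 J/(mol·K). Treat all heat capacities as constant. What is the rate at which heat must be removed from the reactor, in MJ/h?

Extent of reaction ξ = 0.459 × 14.5 = 6.6555 mol/s
Reaction term: ξ·ΔH°_rxn = 6.6555 × -236 = -1570.7 kJ/s
Sensible, feed 96.9→25 °C: -153.25 kJ/s
Outlet flows (mol/s): A 7.8445, O₂ 3.9223, B 6.6555
Sensible, products 25→51.0 °C: 60.61 kJ/s
Q = ΔH = -1663.3 kJ/s = -1663.3 kW
Heat removed = 5988 MJ/h

Q_out = 5990 MJ/h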